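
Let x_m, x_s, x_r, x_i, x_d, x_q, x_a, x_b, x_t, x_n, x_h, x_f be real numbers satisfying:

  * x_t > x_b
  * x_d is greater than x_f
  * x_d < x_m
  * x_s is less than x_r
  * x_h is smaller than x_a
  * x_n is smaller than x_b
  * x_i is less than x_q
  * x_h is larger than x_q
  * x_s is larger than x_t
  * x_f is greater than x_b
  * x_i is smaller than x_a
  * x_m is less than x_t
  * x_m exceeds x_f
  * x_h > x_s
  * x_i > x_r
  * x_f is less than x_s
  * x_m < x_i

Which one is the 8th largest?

x_m

Piecing the relations together gives one ordering: x_n < x_b < x_f < x_d < x_m < x_t < x_s < x_r < x_i < x_q < x_h < x_a.
The 8th largest is x_m.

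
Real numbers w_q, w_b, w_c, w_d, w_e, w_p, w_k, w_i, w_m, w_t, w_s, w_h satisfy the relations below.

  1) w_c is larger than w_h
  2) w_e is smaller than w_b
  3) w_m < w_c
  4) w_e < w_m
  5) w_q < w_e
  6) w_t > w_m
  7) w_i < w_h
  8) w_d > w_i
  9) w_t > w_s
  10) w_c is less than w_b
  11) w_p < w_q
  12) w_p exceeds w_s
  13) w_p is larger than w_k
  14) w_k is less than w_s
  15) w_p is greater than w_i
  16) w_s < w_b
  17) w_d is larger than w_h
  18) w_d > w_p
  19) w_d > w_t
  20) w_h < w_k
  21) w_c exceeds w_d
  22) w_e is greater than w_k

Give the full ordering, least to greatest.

w_i < w_h < w_k < w_s < w_p < w_q < w_e < w_m < w_t < w_d < w_c < w_b

The consecutive links are each given: w_i < w_h; w_h < w_k; w_k < w_s; w_s < w_p; w_p < w_q; w_q < w_e; w_e < w_m; w_m < w_t; w_t < w_d; w_d < w_c; w_c < w_b.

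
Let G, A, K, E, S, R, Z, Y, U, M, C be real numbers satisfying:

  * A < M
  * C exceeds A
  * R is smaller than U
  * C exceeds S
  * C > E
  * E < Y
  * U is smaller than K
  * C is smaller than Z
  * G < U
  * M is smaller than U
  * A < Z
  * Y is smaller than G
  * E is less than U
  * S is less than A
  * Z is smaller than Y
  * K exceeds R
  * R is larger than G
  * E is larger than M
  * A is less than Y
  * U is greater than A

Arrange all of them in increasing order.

The consecutive links are each given: S < A; A < M; M < E; E < C; C < Z; Z < Y; Y < G; G < R; R < U; U < K.

S < A < M < E < C < Z < Y < G < R < U < K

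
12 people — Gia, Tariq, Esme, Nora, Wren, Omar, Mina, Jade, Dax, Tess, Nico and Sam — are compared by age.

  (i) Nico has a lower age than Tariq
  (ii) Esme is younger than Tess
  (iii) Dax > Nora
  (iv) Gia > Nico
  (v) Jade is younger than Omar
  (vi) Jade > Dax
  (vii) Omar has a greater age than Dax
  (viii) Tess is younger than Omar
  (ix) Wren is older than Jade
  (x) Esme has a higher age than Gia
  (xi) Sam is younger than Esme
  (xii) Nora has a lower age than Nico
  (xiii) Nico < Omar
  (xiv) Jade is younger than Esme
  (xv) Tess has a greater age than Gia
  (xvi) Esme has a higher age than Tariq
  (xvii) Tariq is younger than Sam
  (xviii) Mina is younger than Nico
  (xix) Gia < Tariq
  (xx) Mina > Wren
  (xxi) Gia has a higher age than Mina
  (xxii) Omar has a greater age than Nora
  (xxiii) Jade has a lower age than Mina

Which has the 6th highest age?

The consecutive relations fix a unique order: Nora < Dax < Jade < Wren < Mina < Nico < Gia < Tariq < Sam < Esme < Tess < Omar.
Counting 6 from the largest end gives Gia.

Gia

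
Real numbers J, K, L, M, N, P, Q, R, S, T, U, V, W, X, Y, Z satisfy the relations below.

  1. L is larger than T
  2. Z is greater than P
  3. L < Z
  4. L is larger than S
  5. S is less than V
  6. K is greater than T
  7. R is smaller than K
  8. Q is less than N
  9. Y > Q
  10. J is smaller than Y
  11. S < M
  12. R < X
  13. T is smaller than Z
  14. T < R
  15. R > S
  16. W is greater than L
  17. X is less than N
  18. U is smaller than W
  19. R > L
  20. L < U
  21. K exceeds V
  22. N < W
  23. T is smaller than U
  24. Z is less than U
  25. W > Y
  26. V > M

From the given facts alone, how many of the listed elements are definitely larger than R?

The elements the relations force above R are X, K, N, W — no chain reaches any other.
That is 4.

4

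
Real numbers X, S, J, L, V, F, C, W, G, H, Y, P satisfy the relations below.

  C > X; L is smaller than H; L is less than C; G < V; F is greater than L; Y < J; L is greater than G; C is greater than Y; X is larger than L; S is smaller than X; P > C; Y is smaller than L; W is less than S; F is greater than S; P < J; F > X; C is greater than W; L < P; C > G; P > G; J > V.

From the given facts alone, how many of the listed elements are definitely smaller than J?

9

From J the given relations immediately reach Y, V, P.
From those, G, L, C — 6 in total.
From those, W, X — 8 in total.
From those, S — 9 in total.
No other element is forced below J by the given relations, so the count is 9.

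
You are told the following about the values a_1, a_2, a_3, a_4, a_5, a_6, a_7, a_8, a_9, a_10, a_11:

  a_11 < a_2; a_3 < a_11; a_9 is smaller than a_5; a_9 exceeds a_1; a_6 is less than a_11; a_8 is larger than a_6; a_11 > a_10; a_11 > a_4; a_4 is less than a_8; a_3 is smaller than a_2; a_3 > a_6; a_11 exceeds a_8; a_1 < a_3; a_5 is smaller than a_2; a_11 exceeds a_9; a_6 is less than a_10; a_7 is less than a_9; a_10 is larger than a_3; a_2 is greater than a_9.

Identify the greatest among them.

a_2

a_6 is not greatest since a_6 < a_3; a_1 is not greatest since a_1 < a_3; a_3 is not greatest since a_3 < a_11; a_4 is not greatest since a_4 < a_8; a_7 is not greatest since a_7 < a_9; a_9 is not greatest since a_9 < a_2; a_10 is not greatest since a_10 < a_11; a_8 is not greatest since a_8 < a_11; a_11 is not greatest since a_11 < a_2; a_5 is not greatest since a_5 < a_2.
Only a_2 has nothing above it, so a_2 is the greatest.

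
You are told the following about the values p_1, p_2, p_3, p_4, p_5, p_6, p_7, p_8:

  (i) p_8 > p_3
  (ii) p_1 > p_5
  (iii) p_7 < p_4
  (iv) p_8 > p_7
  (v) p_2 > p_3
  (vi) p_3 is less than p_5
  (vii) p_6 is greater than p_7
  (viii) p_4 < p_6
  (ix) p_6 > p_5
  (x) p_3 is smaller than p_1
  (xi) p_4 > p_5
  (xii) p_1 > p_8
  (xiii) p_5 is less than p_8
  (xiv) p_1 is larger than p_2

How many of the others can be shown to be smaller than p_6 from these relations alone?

4

Directly below p_6: p_7, p_5, p_4.
One step further: p_3 (4 so far).
No other element is forced below p_6 by the given relations, so the count is 4.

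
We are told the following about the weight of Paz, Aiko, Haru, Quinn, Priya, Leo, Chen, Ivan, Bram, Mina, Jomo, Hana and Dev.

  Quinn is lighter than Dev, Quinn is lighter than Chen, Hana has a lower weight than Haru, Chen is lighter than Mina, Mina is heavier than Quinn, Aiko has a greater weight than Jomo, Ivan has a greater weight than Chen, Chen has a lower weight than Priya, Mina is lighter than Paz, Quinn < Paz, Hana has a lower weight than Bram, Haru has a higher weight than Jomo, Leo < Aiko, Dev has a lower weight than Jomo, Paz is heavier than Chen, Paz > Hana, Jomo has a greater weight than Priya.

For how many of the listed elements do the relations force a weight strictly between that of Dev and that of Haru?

Chaining upward from Dev reaches: Jomo, Aiko.
Chaining downward from Haru reaches: Quinn, Chen, Hana, Priya, Jomo.
Strictly between Dev and Haru are those in both lists: Jomo — 1 element.

1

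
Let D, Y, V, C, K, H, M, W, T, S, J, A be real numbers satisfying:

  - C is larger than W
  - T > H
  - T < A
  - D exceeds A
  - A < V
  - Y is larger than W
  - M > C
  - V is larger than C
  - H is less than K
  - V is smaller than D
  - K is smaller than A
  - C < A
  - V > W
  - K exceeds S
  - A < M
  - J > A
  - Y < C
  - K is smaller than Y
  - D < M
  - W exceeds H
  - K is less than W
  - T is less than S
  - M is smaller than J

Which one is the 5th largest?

The consecutive relations fix a unique order: H < T < S < K < W < Y < C < A < V < D < M < J.
Counting 5 from the largest end gives A.

A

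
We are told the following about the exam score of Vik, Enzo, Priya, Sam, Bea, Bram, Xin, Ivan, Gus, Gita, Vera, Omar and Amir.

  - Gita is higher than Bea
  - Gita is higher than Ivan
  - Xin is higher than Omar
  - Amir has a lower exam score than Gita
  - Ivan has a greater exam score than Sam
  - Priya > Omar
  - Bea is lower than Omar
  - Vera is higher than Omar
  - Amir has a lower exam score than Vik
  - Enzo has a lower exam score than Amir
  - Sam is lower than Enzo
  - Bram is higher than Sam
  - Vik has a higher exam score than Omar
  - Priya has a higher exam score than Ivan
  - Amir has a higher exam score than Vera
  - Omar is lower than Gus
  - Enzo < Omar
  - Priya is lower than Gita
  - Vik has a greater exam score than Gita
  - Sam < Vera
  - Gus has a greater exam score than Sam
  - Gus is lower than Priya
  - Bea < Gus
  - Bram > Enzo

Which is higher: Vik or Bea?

Vik

The relevant relations are Bea < Omar; Omar < Vera; Vera < Amir; Amir < Gita; Gita < Vik.
Together: Bea < Omar < Vera < Amir < Gita < Vik.
So Bea < Vik; Vik is the higher of the two.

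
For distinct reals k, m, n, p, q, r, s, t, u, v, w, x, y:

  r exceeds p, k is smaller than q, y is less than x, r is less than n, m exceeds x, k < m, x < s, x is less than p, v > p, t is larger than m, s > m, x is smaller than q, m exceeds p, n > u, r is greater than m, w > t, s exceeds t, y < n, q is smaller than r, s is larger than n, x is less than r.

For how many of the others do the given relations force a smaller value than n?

8

Directly below n: u, y, r.
One step further: x, p, q, m (7 so far).
One step further: k (8 so far).
Nothing else is reachable below n; 8 in all.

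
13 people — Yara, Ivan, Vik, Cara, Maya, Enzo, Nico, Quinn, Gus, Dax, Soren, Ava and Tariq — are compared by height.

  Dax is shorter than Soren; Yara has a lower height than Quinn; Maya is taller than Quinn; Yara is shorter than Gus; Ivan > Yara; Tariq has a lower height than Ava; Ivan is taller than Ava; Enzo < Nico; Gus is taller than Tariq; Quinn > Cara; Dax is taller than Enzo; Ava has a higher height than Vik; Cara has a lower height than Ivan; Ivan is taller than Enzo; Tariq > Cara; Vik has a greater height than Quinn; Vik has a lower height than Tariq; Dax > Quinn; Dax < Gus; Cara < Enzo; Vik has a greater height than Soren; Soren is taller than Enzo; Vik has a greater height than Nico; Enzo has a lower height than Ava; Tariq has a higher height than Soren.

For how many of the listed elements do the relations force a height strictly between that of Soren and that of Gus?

The relations place Soren below Gus. An element lies strictly between them when it is forced above Soren and also forced below Gus.
Above Soren: {Vik, Tariq, Ava, Ivan}. Below Gus: {Yara, Cara, Enzo, Quinn, Dax, Nico, Vik, Tariq}.
Intersection: {Vik, Tariq} — 2.

2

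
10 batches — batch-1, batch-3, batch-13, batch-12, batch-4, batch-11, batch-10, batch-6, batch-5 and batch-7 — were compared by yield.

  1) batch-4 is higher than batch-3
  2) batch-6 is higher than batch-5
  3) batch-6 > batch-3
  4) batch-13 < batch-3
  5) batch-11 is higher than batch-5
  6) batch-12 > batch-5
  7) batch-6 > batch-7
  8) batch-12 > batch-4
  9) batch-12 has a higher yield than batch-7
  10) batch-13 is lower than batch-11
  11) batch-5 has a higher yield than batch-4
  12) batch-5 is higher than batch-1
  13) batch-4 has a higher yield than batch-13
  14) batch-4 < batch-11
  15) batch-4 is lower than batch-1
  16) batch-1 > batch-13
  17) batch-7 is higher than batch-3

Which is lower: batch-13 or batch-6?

batch-13

The relevant relations are batch-13 < batch-3; batch-3 < batch-4; batch-4 < batch-1; batch-1 < batch-5; batch-5 < batch-6.
Chaining these gives batch-13 < batch-3 < batch-4 < batch-1 < batch-5 < batch-6.
So batch-13 < batch-6; batch-13 is the lower of the two.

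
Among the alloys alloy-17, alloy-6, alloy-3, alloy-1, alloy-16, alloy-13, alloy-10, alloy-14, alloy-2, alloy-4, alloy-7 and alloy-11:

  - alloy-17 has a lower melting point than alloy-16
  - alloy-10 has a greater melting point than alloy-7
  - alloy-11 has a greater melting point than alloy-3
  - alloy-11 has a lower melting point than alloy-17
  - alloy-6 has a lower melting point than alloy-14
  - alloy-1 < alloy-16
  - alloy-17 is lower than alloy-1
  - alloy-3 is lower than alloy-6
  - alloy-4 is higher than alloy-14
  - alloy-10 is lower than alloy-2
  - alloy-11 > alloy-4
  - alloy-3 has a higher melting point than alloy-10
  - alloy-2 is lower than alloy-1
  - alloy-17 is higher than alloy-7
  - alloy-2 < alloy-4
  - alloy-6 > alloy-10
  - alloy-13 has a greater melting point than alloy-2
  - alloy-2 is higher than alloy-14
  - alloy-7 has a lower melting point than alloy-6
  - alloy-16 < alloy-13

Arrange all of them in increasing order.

The consecutive links are each given: alloy-7 < alloy-10; alloy-10 < alloy-3; alloy-3 < alloy-6; alloy-6 < alloy-14; alloy-14 < alloy-2; alloy-2 < alloy-4; alloy-4 < alloy-11; alloy-11 < alloy-17; alloy-17 < alloy-1; alloy-1 < alloy-16; alloy-16 < alloy-13.

alloy-7 < alloy-10 < alloy-3 < alloy-6 < alloy-14 < alloy-2 < alloy-4 < alloy-11 < alloy-17 < alloy-1 < alloy-16 < alloy-13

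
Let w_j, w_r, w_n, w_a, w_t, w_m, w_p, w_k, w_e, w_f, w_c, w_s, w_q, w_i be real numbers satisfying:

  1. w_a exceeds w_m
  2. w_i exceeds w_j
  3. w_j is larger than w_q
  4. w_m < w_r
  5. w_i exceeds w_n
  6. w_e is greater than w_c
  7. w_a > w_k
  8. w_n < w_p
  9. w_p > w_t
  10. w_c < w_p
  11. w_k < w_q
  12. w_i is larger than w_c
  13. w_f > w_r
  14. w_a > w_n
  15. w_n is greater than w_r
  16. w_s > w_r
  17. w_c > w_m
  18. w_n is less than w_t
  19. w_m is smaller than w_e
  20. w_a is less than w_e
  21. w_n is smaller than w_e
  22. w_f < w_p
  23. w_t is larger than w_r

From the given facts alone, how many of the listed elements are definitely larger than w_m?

The elements the relations force above w_m are w_c, w_r, w_s, w_n, w_a, w_i, w_t, w_e, w_f, w_p — no chain reaches any other.
That is 10.

10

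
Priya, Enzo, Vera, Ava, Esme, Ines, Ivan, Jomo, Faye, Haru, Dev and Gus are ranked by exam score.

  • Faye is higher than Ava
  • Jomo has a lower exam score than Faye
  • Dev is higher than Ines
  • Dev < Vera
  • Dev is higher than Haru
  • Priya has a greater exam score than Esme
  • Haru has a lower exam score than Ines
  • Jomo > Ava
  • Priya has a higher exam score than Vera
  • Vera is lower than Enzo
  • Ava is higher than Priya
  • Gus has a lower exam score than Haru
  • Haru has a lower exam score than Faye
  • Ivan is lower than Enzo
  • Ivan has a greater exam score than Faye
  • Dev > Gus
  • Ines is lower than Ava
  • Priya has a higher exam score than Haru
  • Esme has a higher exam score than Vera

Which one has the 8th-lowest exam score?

Piecing the relations together gives one ordering: Gus < Haru < Ines < Dev < Vera < Esme < Priya < Ava < Jomo < Faye < Ivan < Enzo.
Counting 8 from the smallest end gives Ava.

Ava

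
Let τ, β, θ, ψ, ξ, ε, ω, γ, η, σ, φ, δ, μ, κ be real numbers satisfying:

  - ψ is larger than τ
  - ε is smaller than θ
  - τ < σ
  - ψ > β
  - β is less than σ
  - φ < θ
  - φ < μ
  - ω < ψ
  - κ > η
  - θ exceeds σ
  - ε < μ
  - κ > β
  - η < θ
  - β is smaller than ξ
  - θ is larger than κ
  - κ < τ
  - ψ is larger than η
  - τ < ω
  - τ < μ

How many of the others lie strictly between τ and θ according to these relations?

1

The relations place τ below θ. An element lies strictly between them when it is forced above τ and also forced below θ.
Above τ: {σ, ω, ψ, μ}. Below θ: {η, β, κ, σ, φ, ε}.
Intersection: {σ} — 1.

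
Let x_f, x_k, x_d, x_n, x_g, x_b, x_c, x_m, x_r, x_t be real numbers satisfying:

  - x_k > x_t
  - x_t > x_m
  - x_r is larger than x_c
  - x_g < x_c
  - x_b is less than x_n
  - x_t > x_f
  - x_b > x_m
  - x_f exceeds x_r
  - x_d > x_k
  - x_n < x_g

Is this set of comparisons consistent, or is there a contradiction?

consistent

Every relation is compatible with x_m < x_b < x_n < x_g < x_c < x_r < x_f < x_t < x_k < x_d; the set is consistent.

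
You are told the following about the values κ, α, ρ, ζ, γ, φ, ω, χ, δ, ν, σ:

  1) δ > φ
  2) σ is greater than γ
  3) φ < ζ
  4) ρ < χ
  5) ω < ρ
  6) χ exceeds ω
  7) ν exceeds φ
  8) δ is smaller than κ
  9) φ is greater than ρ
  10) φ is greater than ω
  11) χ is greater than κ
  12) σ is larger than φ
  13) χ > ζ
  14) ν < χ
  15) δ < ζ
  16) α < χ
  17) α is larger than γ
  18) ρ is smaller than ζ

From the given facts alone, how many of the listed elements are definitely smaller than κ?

4

From κ the given relations immediately reach δ.
From those, φ — 2 in total.
From those, ω, ρ — 4 in total.
Nothing else is reachable below κ; 4 in all.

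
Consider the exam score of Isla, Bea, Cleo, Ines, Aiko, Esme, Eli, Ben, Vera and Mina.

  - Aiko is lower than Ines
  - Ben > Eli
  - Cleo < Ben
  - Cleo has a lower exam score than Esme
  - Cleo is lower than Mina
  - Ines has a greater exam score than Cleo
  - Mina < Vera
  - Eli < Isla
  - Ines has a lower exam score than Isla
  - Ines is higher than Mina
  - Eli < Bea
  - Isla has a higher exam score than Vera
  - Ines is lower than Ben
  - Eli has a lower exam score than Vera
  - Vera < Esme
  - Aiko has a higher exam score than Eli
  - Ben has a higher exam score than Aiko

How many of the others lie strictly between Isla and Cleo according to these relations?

Chaining upward from Cleo reaches: Mina, Ines, Ben, Vera, Esme.
Chaining downward from Isla reaches: Eli, Mina, Aiko, Ines, Vera.
Strictly between Cleo and Isla are those in both lists: Mina, Ines, Vera — 3 elements.

3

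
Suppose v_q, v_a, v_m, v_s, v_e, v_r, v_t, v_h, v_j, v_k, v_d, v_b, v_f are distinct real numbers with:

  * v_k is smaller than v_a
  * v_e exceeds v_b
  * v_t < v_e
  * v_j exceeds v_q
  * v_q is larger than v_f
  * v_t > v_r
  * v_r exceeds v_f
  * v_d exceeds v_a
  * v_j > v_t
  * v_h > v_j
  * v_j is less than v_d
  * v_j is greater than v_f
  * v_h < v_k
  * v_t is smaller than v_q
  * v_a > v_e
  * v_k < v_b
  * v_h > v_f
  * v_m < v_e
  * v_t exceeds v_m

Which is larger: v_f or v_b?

v_f < v_r and v_r < v_t give v_f < v_t.
With v_t < v_q: v_f < v_r < v_t < v_q.
Then v_q < v_j extends the chain to v_j.
With v_j < v_h: v_f < v_r < v_t < v_q < v_j < v_h.
With v_h < v_k: v_f < v_r < v_t < v_q < v_j < v_h < v_k.
Then v_k < v_b extends the chain to v_b.
So v_f < v_b; v_b is the larger of the two.

v_b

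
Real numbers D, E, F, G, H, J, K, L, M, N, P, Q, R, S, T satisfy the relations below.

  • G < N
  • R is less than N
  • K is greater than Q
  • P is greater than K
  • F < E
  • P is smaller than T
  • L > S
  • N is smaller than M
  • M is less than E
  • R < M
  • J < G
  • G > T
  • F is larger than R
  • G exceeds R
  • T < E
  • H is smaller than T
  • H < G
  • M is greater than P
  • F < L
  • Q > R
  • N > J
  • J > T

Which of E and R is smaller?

R

Chaining the given relations: R < Q < K < P < T < G < N < M < E.
So R < E; R is the smaller of the two.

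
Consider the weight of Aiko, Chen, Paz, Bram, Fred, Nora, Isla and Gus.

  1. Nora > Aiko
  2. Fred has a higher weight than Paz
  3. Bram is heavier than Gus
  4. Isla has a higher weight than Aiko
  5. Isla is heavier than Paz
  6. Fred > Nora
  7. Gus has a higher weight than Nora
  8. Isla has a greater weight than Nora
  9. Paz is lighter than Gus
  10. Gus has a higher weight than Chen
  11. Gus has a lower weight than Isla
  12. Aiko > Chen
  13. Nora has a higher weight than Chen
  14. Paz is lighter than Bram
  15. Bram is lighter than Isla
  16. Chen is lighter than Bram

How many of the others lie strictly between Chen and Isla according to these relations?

Chaining upward from Chen reaches: Aiko, Nora, Gus, Bram, Fred.
Chaining downward from Isla reaches: Paz, Aiko, Nora, Gus, Bram.
Strictly between Chen and Isla are those in both lists: Aiko, Nora, Gus, Bram — 4 elements.

4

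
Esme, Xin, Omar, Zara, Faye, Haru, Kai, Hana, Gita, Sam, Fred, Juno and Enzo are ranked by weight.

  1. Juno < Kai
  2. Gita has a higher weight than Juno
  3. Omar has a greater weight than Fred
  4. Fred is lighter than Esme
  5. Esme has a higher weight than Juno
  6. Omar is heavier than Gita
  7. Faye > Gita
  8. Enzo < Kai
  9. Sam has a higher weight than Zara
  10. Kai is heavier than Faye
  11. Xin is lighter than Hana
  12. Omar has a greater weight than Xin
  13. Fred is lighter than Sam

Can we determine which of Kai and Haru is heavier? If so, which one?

Following every chain through Haru: nothing is chained to Haru.
Kai is not reached, and no chain runs the other way from Kai to Haru.
So the given relations leave the order of Haru and Kai undetermined.

undetermined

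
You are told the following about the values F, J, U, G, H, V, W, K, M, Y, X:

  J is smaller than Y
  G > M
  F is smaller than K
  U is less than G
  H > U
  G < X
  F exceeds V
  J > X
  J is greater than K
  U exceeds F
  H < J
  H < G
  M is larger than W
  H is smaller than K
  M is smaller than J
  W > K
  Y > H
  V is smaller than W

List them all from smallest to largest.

V < F < U < H < K < W < M < G < X < J < Y

Each adjacent pair is fixed by a given relation: V < F; F < U; U < H; H < K; K < W; W < M; M < G; G < X; X < J; J < Y. Chaining them end to end gives the full order.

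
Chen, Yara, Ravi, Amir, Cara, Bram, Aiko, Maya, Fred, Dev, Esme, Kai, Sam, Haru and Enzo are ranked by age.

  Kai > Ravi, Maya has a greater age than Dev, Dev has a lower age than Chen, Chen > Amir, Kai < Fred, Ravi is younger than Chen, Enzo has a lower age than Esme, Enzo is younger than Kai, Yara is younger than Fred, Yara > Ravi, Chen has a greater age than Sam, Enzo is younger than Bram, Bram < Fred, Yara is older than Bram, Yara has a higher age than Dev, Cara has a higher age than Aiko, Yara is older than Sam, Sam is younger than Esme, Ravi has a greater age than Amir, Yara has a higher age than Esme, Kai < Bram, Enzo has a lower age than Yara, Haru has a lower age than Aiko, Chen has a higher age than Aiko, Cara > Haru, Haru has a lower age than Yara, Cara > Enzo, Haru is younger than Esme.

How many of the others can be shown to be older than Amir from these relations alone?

6

Directly above Amir: Ravi, Chen.
One step further: Kai, Yara (4 so far).
One step further: Bram, Fred (6 so far).
Nothing else is reachable above Amir; 6 in all.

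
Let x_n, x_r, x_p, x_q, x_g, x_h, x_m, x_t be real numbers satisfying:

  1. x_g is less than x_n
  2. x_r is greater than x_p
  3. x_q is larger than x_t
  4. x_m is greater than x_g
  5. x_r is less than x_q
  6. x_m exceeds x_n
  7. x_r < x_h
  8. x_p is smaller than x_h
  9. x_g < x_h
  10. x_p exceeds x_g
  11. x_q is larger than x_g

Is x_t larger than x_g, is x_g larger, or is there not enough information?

undetermined

Following every chain through x_g: above x_g we get x_p, x_r, x_q, x_h, x_n, x_m.
x_t is not reached, and no chain runs the other way from x_t to x_g.
So the given relations leave the order of x_g and x_t undetermined.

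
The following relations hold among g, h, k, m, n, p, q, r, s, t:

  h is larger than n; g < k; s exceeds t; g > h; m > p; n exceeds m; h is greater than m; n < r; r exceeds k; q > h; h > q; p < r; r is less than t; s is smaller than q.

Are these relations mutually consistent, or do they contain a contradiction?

inconsistent

Chaining the given relations yields h < g < k < r < t < s < q, so h < q. But one relation states q < h. These cannot both hold.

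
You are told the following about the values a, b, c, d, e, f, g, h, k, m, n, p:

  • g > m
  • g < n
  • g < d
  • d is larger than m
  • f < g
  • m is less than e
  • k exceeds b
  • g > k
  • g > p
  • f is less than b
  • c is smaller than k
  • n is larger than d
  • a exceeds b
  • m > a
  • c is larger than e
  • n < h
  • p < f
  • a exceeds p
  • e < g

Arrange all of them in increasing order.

Each adjacent pair is fixed by a given relation: p < f; f < b; b < a; a < m; m < e; e < c; c < k; k < g; g < d; d < n; n < h. Chaining them end to end gives the full order.

p < f < b < a < m < e < c < k < g < d < n < h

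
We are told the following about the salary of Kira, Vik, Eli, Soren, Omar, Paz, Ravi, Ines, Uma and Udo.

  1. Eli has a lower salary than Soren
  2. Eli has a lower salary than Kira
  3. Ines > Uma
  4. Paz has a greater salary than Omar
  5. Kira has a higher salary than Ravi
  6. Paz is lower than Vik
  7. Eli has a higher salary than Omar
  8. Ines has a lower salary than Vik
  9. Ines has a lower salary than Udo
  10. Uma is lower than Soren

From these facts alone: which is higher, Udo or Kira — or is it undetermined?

undetermined

Following every chain through Udo: below Udo we get Uma, Ines.
Kira is not reached, and no chain runs the other way from Kira to Udo.
So the given relations leave the order of Udo and Kira undetermined.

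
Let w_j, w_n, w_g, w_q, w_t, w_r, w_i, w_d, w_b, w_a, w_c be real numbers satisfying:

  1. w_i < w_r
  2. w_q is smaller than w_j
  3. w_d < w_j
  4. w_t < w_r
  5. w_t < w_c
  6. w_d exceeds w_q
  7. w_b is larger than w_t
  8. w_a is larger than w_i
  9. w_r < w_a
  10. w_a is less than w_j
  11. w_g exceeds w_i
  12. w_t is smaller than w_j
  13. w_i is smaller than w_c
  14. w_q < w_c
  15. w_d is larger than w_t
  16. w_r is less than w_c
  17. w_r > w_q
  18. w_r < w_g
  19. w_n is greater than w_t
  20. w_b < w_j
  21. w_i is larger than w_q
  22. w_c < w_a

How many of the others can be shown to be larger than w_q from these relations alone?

From w_q the given relations immediately reach w_i, w_r, w_c, w_d, w_j.
From those, w_a, w_g — 7 in total.
Nothing else is reachable above w_q; 7 in all.

7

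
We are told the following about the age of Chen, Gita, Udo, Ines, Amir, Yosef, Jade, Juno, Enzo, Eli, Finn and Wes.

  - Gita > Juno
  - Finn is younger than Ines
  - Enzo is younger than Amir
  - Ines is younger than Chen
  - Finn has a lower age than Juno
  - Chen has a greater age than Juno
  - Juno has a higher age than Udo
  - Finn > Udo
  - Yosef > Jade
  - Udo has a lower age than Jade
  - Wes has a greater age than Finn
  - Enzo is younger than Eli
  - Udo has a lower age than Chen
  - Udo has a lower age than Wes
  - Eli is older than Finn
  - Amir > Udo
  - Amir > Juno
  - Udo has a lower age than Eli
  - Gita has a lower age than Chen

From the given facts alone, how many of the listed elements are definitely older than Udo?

10

Directly above Udo: Finn, Juno, Jade, Eli, Wes, Amir, Chen.
One step further: Ines, Yosef, Gita (10 so far).
Nothing else is reachable above Udo; 10 in all.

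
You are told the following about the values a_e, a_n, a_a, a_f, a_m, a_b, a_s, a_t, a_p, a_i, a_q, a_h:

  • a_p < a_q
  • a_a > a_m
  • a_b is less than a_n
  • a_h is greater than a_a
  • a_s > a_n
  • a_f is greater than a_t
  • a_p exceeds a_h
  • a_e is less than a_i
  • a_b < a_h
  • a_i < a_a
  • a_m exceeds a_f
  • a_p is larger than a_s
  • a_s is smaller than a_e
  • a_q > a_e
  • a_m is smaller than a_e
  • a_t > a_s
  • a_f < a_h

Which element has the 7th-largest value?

The consecutive relations fix a unique order: a_b < a_n < a_s < a_t < a_f < a_m < a_e < a_i < a_a < a_h < a_p < a_q.
Counting 7 from the largest end gives a_m.

a_m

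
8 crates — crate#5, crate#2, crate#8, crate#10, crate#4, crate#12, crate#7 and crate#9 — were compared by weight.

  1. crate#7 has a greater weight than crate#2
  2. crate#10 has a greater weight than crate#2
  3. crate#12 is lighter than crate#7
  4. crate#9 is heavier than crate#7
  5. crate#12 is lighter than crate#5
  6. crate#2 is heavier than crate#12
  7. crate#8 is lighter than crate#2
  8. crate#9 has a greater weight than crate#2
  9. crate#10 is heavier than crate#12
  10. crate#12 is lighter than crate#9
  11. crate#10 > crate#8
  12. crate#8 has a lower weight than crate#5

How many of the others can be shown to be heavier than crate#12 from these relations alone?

5

The elements the relations force above crate#12 are crate#2, crate#5, crate#10, crate#7, crate#9 — no chain reaches any other.
That is 5.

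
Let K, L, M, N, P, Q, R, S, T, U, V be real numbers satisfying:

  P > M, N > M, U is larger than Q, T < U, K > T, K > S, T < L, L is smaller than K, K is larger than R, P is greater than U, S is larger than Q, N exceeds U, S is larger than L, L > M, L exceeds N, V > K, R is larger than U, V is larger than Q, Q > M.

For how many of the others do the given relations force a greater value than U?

7

From U the given relations immediately reach P, N, R.
From those, L, K — 5 in total.
From those, S, V — 7 in total.
Nothing else is reachable above U; 7 in all.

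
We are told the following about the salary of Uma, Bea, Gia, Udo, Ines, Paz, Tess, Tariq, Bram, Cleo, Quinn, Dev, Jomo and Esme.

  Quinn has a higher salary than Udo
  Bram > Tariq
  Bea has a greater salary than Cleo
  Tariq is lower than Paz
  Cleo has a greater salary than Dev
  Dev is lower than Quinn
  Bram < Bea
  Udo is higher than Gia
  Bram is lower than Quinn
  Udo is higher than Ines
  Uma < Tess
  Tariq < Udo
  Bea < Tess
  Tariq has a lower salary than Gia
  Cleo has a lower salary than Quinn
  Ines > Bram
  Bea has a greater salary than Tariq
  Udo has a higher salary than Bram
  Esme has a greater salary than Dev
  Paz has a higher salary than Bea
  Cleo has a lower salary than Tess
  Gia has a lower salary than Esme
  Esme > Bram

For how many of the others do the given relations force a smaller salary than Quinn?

The elements the relations force below Quinn are Tariq, Gia, Dev, Cleo, Bram, Ines, Udo — no chain reaches any other.
That is 7.

7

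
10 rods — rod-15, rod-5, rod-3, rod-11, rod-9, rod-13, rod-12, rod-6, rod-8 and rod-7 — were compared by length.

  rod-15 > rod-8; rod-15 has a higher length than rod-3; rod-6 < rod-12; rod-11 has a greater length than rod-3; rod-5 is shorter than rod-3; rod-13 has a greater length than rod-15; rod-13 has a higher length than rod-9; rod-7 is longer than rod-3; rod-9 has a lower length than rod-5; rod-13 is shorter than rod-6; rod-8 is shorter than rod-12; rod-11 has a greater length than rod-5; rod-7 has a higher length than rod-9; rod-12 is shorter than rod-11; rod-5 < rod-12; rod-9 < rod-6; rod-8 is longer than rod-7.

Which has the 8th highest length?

Piecing the relations together gives one ordering: rod-9 < rod-5 < rod-3 < rod-7 < rod-8 < rod-15 < rod-13 < rod-6 < rod-12 < rod-11.
The 8th largest is rod-3.

rod-3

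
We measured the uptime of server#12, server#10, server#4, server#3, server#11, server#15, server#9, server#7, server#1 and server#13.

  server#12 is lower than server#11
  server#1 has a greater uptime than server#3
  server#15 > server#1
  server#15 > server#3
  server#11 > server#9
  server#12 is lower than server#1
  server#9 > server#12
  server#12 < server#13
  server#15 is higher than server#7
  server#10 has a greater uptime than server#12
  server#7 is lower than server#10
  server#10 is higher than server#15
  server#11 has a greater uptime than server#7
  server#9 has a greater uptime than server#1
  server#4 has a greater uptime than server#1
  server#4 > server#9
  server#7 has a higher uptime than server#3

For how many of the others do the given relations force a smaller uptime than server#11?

5

Directly below server#11: server#12, server#9, server#7.
One step further: server#3, server#1 (5 so far).
Nothing else is reachable below server#11; 5 in all.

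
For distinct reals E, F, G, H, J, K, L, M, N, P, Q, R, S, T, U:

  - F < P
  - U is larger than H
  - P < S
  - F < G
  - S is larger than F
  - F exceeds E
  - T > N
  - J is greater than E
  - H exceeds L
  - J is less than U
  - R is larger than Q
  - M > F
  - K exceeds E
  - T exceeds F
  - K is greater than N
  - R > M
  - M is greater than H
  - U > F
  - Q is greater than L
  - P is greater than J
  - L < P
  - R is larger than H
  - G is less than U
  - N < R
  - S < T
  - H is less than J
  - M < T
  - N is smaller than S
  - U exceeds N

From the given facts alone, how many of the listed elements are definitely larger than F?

7

The elements the relations force above F are M, R, G, P, S, U, T — no chain reaches any other.
That is 7.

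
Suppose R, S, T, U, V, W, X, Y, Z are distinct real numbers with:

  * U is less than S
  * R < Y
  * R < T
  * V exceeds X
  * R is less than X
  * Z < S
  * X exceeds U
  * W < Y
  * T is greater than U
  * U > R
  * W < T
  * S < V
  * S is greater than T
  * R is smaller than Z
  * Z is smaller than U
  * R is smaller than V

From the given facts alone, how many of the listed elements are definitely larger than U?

4

From U the given relations immediately reach T, X, S.
From those, V — 4 in total.
Nothing else is reachable above U; 4 in all.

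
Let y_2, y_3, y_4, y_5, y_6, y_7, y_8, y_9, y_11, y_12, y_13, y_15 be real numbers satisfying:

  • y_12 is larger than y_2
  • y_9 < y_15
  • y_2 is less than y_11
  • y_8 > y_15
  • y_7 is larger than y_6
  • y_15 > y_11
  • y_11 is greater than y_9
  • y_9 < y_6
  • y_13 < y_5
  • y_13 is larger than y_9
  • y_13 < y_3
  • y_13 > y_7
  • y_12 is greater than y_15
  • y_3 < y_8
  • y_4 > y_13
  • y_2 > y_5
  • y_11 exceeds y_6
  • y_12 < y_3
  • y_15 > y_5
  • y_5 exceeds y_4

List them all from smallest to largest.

Each adjacent pair is fixed by a given relation: y_9 < y_6; y_6 < y_7; y_7 < y_13; y_13 < y_4; y_4 < y_5; y_5 < y_2; y_2 < y_11; y_11 < y_15; y_15 < y_12; y_12 < y_3; y_3 < y_8. Chaining them end to end gives the full order.

y_9 < y_6 < y_7 < y_13 < y_4 < y_5 < y_2 < y_11 < y_15 < y_12 < y_3 < y_8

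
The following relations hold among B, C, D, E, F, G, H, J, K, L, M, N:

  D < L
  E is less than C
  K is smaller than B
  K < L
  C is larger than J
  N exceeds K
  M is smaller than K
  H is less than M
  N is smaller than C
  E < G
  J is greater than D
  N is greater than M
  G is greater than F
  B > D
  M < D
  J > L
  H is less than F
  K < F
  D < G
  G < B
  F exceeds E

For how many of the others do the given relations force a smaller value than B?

Directly below B: K, D, G.
One step further: M, E, F (6 so far).
One step further: H (7 so far).
No other element is forced below B by the given relations, so the count is 7.

7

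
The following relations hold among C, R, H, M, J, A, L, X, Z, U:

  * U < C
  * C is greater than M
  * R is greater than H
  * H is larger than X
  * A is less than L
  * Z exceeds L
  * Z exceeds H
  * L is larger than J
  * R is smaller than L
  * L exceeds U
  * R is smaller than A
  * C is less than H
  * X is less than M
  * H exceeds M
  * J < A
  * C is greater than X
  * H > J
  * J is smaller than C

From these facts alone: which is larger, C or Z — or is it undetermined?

Z

C < H and H < R give C < R.
With R < A: C < H < R < A.
With A < L: C < H < R < A < L.
Then L < Z extends the chain to Z.
So Z is larger.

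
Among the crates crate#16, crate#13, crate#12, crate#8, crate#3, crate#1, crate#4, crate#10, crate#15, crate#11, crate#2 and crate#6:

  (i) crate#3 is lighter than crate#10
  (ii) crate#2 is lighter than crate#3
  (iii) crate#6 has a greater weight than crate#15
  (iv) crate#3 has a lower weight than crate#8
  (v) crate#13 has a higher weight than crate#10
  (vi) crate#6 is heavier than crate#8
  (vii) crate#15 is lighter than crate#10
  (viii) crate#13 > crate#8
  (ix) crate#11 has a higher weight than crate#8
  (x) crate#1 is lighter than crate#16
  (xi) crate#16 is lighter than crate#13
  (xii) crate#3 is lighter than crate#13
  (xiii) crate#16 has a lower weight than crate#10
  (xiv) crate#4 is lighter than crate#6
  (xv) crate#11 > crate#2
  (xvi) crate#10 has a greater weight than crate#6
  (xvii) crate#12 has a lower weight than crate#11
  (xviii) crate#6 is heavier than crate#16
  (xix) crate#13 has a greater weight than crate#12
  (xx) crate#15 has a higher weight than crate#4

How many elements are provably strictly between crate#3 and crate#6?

Chaining upward from crate#3 reaches: crate#8, crate#11, crate#10, crate#13.
Chaining downward from crate#6 reaches: crate#4, crate#2, crate#1, crate#16, crate#15, crate#8.
Strictly between crate#3 and crate#6 are those in both lists: crate#8 — 1 element.

1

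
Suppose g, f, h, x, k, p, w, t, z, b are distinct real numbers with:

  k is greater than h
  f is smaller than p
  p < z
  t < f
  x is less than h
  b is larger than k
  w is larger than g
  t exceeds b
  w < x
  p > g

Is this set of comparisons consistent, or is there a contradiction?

The single ordering g < w < x < h < k < b < t < f < p < z satisfies every listed relation, so no contradiction arises.

consistent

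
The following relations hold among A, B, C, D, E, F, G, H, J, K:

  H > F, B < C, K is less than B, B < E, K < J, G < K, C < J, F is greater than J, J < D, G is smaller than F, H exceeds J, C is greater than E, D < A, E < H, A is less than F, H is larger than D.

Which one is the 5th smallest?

The consecutive relations fix a unique order: G < K < B < E < C < J < D < A < F < H.
Counting 5 from the smallest end gives C.

C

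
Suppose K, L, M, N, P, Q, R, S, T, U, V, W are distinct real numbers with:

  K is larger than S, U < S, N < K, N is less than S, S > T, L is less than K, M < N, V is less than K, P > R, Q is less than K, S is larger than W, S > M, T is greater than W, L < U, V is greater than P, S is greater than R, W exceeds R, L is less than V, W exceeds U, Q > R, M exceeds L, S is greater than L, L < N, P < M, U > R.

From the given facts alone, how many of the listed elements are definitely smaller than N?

Directly below N: L, M.
One step further: P (3 so far).
One step further: R (4 so far).
Nothing else is reachable below N; 4 in all.

4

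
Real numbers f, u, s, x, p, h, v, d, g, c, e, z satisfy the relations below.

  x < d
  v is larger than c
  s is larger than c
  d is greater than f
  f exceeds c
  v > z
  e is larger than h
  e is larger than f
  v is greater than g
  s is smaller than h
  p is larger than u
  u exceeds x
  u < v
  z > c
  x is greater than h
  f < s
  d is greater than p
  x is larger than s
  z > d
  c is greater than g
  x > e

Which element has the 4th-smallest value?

s

Piecing the relations together gives one ordering: g < c < f < s < h < e < x < u < p < d < z < v.
Counting 4 from the smallest end gives s.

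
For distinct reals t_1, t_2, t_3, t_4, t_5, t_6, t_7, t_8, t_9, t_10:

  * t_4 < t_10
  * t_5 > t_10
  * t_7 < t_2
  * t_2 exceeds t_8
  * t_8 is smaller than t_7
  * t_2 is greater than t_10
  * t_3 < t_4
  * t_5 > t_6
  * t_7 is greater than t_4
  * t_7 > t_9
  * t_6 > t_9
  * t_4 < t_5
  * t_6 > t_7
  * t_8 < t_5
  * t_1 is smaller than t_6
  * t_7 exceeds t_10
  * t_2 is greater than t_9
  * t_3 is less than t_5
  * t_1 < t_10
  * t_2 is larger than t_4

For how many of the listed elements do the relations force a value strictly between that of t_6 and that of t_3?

Chaining upward from t_3 reaches: t_4, t_10, t_7, t_2, t_5.
Chaining downward from t_6 reaches: t_9, t_8, t_1, t_4, t_10, t_7.
Strictly between t_3 and t_6 are those in both lists: t_4, t_10, t_7 — 3 elements.

3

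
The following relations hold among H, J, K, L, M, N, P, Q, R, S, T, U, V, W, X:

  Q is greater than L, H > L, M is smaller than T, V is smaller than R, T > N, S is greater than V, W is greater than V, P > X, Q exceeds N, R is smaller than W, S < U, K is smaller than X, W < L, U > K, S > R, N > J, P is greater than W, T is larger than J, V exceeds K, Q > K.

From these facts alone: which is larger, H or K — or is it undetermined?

H

Link the given pairs in sequence: K < V; V < R; R < W; W < L; L < H.
Together: K < V < R < W < L < H.
So H is larger.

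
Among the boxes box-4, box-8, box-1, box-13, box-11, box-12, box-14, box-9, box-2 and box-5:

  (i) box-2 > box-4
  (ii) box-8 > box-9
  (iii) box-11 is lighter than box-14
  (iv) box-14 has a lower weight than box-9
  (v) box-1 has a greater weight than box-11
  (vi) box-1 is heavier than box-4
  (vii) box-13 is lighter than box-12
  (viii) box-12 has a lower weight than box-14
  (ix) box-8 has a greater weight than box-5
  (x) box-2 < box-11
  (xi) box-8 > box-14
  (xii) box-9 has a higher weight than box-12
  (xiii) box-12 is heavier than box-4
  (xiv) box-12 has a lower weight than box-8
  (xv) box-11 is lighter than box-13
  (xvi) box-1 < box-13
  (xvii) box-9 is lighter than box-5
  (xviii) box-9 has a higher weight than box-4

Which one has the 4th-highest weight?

Piecing the relations together gives one ordering: box-4 < box-2 < box-11 < box-1 < box-13 < box-12 < box-14 < box-9 < box-5 < box-8.
Counting 4 from the largest end gives box-14.

box-14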